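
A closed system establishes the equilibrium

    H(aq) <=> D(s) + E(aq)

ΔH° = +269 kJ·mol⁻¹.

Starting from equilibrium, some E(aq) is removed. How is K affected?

The equilibrium constant depends only on temperature. This perturbation may move the position of equilibrium, but since T is unchanged, K itself is unchanged.

unchanged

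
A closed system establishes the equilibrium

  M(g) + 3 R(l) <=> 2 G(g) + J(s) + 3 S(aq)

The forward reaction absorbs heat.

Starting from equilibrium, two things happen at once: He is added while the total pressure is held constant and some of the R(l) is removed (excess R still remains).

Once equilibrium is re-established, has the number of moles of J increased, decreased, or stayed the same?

Adding inert gas at constant total pressure expands the volume and lowers every reacting partial pressure. With Δn_gas = 2 − 1 = +1, Q moves away from K toward the side with fewer gas moles, so the system shifts toward the side with more gas moles — to the right.
R is a pure liquid; its activity is 1 regardless of amount, so Q is unaffected — no shift from this change.
The net shift is to the right. J is a product, so its amount increases.

increases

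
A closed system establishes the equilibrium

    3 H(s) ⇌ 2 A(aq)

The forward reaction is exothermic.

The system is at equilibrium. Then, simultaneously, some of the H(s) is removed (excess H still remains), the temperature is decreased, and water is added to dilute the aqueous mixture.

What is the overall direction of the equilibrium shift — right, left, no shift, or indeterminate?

H is a pure solid; its activity is 1 regardless of amount, so Q is unaffected — no shift from this change.
The forward reaction is exothermic. Lowering T favours the exothermic direction — shift to the right.
Dilution lowers every aqueous concentration by the same factor. Δn_aq = 2 − 0 = +2, so the system shifts toward the side with more dissolved moles — to the right.
Only the nonzero effect(s) matter; the net shift is to the right.

right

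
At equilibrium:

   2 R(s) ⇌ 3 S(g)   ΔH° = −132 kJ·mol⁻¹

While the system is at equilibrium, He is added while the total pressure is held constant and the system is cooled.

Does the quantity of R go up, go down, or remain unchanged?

Adding inert gas at constant total pressure expands the volume and lowers every reacting partial pressure. With Δn_gas = 3 − 0 = +3, Q moves away from K toward the side with fewer gas moles, so the system shifts toward the side with more gas moles — to the right.
The forward reaction is exothermic. Lowering T favours the exothermic direction — shift to the right.
The net shift is to the right. R is a reactant, so its amount decreases.

decreases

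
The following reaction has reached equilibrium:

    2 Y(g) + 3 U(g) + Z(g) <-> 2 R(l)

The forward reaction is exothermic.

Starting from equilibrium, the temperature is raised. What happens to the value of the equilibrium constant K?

K depends on temperature via the van 't Hoff relation. The forward reaction is exothermic, so raising T decreases K.

decreases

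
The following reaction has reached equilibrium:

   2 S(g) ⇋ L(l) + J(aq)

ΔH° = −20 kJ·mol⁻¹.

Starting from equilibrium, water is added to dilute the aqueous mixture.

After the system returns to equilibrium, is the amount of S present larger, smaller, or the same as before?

Dilution lowers every aqueous concentration by the same factor. Δn_aq = 1 − 0 = +1, so the system shifts toward the side with more dissolved moles — to the right.
The net shift is to the right. S is a reactant, so its amount decreases.

decreases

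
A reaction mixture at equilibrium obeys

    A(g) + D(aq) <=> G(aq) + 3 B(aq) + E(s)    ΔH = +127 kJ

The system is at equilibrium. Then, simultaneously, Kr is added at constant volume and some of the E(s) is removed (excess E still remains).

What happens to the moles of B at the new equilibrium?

At constant volume, adding an inert gas leaves every reacting species' partial pressure unchanged, so Q is unchanged — no shift from this change.
E is a pure solid; its activity is 1 regardless of amount, so Q is unaffected — no shift from this change.
No net shift occurs, so the amount of B is unchanged.

unchanged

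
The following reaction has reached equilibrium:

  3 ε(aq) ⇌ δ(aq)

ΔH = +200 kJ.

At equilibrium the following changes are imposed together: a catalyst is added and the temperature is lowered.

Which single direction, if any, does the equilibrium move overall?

A catalyst speeds both forward and reverse rates equally; it changes neither Q nor K — no shift from this change.
The forward reaction is endothermic. Lowering T favours the exothermic direction — shift to the left.
Only the nonzero effect(s) matter; the net shift is to the left.

left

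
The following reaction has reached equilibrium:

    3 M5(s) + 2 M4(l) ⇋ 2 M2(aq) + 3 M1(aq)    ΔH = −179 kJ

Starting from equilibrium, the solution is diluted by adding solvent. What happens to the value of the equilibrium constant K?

The equilibrium constant depends only on temperature. This perturbation may move the position of equilibrium, but since T is unchanged, K itself is unchanged.

unchanged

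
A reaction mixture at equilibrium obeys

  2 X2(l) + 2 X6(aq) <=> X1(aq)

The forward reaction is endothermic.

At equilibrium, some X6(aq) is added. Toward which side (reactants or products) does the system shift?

Adding X6 (aq), a reactant, drives the reaction to the right.

right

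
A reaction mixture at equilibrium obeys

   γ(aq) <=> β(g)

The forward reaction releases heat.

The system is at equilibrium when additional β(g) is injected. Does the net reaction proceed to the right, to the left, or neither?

left

Adding β (g), a product, drives the reaction to the left.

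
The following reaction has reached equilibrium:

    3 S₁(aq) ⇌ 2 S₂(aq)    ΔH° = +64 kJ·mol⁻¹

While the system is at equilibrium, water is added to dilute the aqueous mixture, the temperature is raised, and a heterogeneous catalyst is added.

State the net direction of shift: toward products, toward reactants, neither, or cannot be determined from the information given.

cannot be determined

Dilution lowers every aqueous concentration by the same factor. Δn_aq = 2 − 3 = -1, so the system shifts toward the side with more dissolved moles — to the left.
The forward reaction is endothermic. Raising T favours the endothermic direction — shift to the right.
A catalyst speeds both forward and reverse rates equally; it changes neither Q nor K — no shift from this change.
The individual effects push in opposite directions; without quantitative information the net direction cannot be determined.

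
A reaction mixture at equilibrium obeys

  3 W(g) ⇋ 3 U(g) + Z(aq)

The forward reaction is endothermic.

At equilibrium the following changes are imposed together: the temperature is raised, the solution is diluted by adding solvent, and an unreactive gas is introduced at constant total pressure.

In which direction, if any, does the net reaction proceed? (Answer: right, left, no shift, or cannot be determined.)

right

The forward reaction is endothermic. Raising T favours the endothermic direction — shift to the right.
Dilution lowers every aqueous concentration by the same factor. Δn_aq = 1 − 0 = +1, so the system shifts toward the side with more dissolved moles — to the right.
Adding inert gas at constant total pressure expands the volume, scaling every reacting partial pressure by the same factor. Δn_gas = 3 − 3 = 0, so Q is unchanged — no shift.
Only the nonzero effect(s) matter; the net shift is to the right.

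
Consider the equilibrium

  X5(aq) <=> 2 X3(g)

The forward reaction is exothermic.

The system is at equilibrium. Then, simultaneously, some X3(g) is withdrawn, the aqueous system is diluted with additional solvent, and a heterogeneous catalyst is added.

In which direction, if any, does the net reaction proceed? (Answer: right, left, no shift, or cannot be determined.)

Removing X3 (g), a product, drives the reaction to the right.
Dilution lowers every aqueous concentration by the same factor. Δn_aq = 0 − 1 = -1, so the system shifts toward the side with more dissolved moles — to the left.
A catalyst speeds both forward and reverse rates equally; it changes neither Q nor K — no shift from this change.
The individual effects push in opposite directions; without quantitative information the net direction cannot be determined.

cannot be determined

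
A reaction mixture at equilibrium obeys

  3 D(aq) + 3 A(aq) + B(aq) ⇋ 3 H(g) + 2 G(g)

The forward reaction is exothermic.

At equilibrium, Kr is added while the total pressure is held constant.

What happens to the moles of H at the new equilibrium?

increases

Adding inert gas at constant total pressure expands the volume and lowers every reacting partial pressure. With Δn_gas = 5 − 0 = +5, Q moves away from K toward the side with fewer gas moles, so the system shifts toward the side with more gas moles — to the right.
The net shift is to the right. H is a product, so its amount increases.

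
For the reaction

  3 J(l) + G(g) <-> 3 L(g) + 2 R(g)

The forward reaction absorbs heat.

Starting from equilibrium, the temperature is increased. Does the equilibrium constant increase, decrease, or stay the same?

K depends on temperature via the van 't Hoff relation. The forward reaction is endothermic, so raising T increases K.

increases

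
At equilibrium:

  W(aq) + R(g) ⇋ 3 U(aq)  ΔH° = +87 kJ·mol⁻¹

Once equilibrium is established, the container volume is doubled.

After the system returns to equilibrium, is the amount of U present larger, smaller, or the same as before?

decreases

Gas moles: reactants 1, products 0 (Δn_gas = -1). Expansion shifts the system toward the side with more moles of gas — to the left.
The net shift is to the left. U is a product, so its amount decreases.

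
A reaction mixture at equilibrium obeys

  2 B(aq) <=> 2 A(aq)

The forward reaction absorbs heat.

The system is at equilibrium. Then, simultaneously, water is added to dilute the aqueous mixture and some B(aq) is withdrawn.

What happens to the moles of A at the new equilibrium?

Dilution scales every aqueous concentration by the same factor. Δn_aq = 2 − 2 = 0, so Q is unchanged — no shift.
Removing B (aq), a reactant, drives the reaction to the left.
The net shift is to the left. A is a product, so its amount decreases.

decreases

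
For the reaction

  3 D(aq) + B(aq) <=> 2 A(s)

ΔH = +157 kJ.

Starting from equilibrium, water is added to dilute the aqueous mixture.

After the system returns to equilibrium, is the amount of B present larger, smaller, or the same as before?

increases

Dilution lowers every aqueous concentration by the same factor. Δn_aq = 0 − 4 = -4, so the system shifts toward the side with more dissolved moles — to the left.
The net shift is to the left. B is a reactant, so its amount increases.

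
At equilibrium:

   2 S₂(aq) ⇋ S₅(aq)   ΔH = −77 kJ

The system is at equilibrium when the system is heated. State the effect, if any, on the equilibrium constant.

K depends on temperature via the van 't Hoff relation. The forward reaction is exothermic, so raising T decreases K.

decreases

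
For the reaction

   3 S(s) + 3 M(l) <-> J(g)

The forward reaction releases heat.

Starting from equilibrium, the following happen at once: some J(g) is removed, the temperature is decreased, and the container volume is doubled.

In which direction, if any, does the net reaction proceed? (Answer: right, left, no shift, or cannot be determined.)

right

Removing J (g), a product, drives the reaction to the right.
The forward reaction is exothermic. Lowering T favours the exothermic direction — shift to the right.
Gas moles: reactants 0, products 1 (Δn_gas = +1). Expansion shifts the system toward the side with more moles of gas — to the right.
All effects act in the same direction — net shift to the right.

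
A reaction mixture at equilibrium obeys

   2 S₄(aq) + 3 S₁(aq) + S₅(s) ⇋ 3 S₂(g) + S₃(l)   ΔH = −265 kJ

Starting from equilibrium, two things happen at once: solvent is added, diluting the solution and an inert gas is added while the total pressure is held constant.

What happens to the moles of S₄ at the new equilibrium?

cannot be determined

Dilution lowers every aqueous concentration by the same factor. Δn_aq = 0 − 5 = -5, so the system shifts toward the side with more dissolved moles — to the left.
Adding inert gas at constant total pressure expands the volume and lowers every reacting partial pressure. With Δn_gas = 3 − 0 = +3, Q moves away from K toward the side with fewer gas moles, so the system shifts toward the side with more gas moles — to the right.
The two effects oppose each other, so the net shift — and hence the change in S₄ — cannot be determined from the given information.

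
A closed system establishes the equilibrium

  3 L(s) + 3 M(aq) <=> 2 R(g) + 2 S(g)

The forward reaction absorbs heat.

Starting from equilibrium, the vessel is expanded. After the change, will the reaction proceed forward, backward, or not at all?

Gas moles: reactants 0, products 4 (Δn_gas = +4). Expansion shifts the system toward the side with more moles of gas — to the right.

right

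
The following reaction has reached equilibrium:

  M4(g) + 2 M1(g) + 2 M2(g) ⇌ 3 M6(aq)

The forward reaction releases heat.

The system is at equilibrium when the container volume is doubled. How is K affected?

The equilibrium constant depends only on temperature. This perturbation may move the position of equilibrium, but since T is unchanged, K itself is unchanged.

unchanged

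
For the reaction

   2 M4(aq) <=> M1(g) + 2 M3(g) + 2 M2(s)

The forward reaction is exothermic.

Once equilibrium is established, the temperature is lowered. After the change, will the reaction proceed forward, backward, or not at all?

right

The forward reaction is exothermic. Lowering T favours the exothermic direction — shift to the right.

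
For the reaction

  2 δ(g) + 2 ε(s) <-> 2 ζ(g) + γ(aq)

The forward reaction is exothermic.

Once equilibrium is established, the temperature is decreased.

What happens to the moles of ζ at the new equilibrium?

increases

The forward reaction is exothermic. Lowering T favours the exothermic direction — shift to the right.
The net shift is to the right. ζ is a product, so its amount increases.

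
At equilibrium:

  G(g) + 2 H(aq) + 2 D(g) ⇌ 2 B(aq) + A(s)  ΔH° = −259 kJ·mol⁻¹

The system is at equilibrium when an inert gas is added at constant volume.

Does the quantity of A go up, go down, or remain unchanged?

unchanged

At constant volume, adding an inert gas leaves every reacting species' partial pressure unchanged, so Q is unchanged — no shift from this change.
No net shift occurs, so the amount of A is unchanged.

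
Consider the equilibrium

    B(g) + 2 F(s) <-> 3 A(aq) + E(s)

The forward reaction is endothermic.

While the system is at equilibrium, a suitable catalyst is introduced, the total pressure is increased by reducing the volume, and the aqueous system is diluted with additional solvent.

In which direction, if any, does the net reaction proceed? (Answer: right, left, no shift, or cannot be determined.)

right

A catalyst speeds both forward and reverse rates equally; it changes neither Q nor K — no shift from this change.
Gas moles: reactants 1, products 0 (Δn_gas = -1). Compression shifts the system toward the side with fewer moles of gas — to the right.
Dilution lowers every aqueous concentration by the same factor. Δn_aq = 3 − 0 = +3, so the system shifts toward the side with more dissolved moles — to the right.
Only the nonzero effect(s) matter; the net shift is to the right.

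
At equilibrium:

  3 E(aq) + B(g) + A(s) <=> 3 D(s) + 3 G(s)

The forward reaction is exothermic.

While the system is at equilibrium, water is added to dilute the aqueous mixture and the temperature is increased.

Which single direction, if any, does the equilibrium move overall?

Dilution lowers every aqueous concentration by the same factor. Δn_aq = 0 − 3 = -3, so the system shifts toward the side with more dissolved moles — to the left.
The forward reaction is exothermic. Raising T favours the endothermic direction — shift to the left.
All effects act in the same direction — net shift to the left.

left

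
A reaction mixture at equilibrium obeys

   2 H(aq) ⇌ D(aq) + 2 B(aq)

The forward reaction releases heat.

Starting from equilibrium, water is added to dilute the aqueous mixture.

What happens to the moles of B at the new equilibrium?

Dilution lowers every aqueous concentration by the same factor. Δn_aq = 3 − 2 = +1, so the system shifts toward the side with more dissolved moles — to the right.
The net shift is to the right. B is a product, so its amount increases.

increases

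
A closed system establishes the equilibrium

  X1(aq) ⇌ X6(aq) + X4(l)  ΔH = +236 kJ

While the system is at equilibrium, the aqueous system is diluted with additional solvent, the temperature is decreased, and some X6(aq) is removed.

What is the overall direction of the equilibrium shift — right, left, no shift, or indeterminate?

cannot be determined

Dilution scales every aqueous concentration by the same factor. Δn_aq = 1 − 1 = 0, so Q is unchanged — no shift.
The forward reaction is endothermic. Lowering T favours the exothermic direction — shift to the left.
Removing X6 (aq), a product, drives the reaction to the right.
The individual effects push in opposite directions; without quantitative information the net direction cannot be determined.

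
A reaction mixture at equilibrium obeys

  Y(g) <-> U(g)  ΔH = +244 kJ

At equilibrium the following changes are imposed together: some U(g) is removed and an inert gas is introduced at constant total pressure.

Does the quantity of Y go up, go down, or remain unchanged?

Removing U (g), a product, drives the reaction to the right.
Adding inert gas at constant total pressure expands the volume, scaling every reacting partial pressure by the same factor. Δn_gas = 1 − 1 = 0, so Q is unchanged — no shift.
The net shift is to the right. Y is a reactant, so its amount decreases.

decreases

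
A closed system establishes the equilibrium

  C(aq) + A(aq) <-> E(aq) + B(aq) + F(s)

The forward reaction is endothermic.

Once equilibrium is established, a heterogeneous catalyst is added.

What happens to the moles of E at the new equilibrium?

A catalyst speeds both forward and reverse rates equally; it changes neither Q nor K — no shift from this change.
No net shift occurs, so the amount of E is unchanged.

unchanged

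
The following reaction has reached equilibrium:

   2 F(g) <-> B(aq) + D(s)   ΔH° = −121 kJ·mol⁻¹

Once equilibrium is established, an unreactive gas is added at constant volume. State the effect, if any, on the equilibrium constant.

The equilibrium constant depends only on temperature. This perturbation changes neither the position of equilibrium nor K.

unchanged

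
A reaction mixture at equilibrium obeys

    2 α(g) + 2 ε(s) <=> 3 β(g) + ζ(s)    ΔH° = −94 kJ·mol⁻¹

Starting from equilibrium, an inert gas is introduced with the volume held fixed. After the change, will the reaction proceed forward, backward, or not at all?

At constant volume, adding an inert gas leaves every reacting species' partial pressure unchanged, so Q is unchanged — no shift from this change.

no shift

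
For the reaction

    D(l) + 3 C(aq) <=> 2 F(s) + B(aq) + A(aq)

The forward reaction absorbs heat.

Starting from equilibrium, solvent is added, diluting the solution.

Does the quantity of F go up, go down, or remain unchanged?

decreases

Dilution lowers every aqueous concentration by the same factor. Δn_aq = 2 − 3 = -1, so the system shifts toward the side with more dissolved moles — to the left.
The net shift is to the left. F is a product, so its amount decreases.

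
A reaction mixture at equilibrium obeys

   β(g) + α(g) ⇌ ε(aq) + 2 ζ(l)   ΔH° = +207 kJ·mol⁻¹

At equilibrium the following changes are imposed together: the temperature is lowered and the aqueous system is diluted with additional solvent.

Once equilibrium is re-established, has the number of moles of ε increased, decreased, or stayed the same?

The forward reaction is endothermic. Lowering T favours the exothermic direction — shift to the left.
Dilution lowers every aqueous concentration by the same factor. Δn_aq = 1 − 0 = +1, so the system shifts toward the side with more dissolved moles — to the right.
The two effects oppose each other, so the net shift — and hence the change in ε — cannot be determined from the given information.

cannot be determined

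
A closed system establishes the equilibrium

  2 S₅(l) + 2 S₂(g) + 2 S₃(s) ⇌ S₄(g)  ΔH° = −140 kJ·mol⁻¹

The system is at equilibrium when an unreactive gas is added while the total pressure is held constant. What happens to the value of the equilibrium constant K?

unchanged

The equilibrium constant depends only on temperature. This perturbation may move the position of equilibrium, but since T is unchanged, K itself is unchanged.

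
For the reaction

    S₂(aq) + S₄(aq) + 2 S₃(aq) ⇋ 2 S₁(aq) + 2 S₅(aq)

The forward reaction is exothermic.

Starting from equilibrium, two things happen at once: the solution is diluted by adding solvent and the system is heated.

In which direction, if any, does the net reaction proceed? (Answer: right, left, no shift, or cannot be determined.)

Dilution scales every aqueous concentration by the same factor. Δn_aq = 4 − 4 = 0, so Q is unchanged — no shift.
The forward reaction is exothermic. Raising T favours the endothermic direction — shift to the left.
Only the nonzero effect(s) matter; the net shift is to the left.

left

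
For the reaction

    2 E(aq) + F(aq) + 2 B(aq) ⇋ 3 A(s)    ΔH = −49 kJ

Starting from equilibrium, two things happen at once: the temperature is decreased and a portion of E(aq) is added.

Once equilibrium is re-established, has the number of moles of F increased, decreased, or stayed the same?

The forward reaction is exothermic. Lowering T favours the exothermic direction — shift to the right.
Adding E (aq), a reactant, drives the reaction to the right.
The net shift is to the right. F is a reactant, so its amount decreases.

decreases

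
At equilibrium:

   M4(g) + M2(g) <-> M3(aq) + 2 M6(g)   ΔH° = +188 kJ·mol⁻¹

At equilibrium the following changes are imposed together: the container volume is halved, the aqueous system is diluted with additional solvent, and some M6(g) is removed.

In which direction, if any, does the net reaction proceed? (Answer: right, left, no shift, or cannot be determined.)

Gas moles: reactants 2, products 2. Δn_gas = 0, so a volume change leaves Q equal to K — no shift from this change.
Dilution lowers every aqueous concentration by the same factor. Δn_aq = 1 − 0 = +1, so the system shifts toward the side with more dissolved moles — to the right.
Removing M6 (g), a product, drives the reaction to the right.
Only the nonzero effect(s) matter; the net shift is to the right.

right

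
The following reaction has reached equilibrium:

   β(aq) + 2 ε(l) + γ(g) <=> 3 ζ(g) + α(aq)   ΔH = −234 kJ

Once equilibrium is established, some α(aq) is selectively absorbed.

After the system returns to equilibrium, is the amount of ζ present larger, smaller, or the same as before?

Removing α (aq), a product, drives the reaction to the right.
The net shift is to the right. ζ is a product, so its amount increases.

increases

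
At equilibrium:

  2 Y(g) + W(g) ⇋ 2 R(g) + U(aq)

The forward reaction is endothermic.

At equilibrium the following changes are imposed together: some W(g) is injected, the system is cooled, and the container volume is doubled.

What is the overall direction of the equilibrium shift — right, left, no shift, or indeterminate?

Adding W (g), a reactant, drives the reaction to the right.
The forward reaction is endothermic. Lowering T favours the exothermic direction — shift to the left.
Gas moles: reactants 3, products 2 (Δn_gas = -1). Expansion shifts the system toward the side with more moles of gas — to the left.
The individual effects push in opposite directions; without quantitative information the net direction cannot be determined.

cannot be determined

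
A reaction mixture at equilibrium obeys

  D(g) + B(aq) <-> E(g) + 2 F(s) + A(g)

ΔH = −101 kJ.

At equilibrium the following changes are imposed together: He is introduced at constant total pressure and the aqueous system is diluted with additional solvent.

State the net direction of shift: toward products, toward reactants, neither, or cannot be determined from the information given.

cannot be determined

Adding inert gas at constant total pressure expands the volume and lowers every reacting partial pressure. With Δn_gas = 2 − 1 = +1, Q moves away from K toward the side with fewer gas moles, so the system shifts toward the side with more gas moles — to the right.
Dilution lowers every aqueous concentration by the same factor. Δn_aq = 0 − 1 = -1, so the system shifts toward the side with more dissolved moles — to the left.
The individual effects push in opposite directions; without quantitative information the net direction cannot be determined.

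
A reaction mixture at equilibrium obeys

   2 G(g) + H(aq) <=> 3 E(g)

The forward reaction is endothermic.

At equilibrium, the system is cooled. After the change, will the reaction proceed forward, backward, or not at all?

The forward reaction is endothermic. Lowering T favours the exothermic direction — shift to the left.

left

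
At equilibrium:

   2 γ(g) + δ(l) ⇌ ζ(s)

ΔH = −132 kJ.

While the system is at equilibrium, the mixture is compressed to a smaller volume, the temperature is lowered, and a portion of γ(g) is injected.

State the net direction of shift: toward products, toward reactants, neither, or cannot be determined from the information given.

Gas moles: reactants 2, products 0 (Δn_gas = -2). Compression shifts the system toward the side with fewer moles of gas — to the right.
The forward reaction is exothermic. Lowering T favours the exothermic direction — shift to the right.
Adding γ (g), a reactant, drives the reaction to the right.
All effects act in the same direction — net shift to the right.

right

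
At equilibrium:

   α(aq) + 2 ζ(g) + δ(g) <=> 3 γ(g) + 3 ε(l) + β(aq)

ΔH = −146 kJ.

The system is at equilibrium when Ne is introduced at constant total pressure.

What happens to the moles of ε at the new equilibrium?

unchanged

Adding inert gas at constant total pressure expands the volume, scaling every reacting partial pressure by the same factor. Δn_gas = 3 − 3 = 0, so Q is unchanged — no shift.
No net shift occurs, so the amount of ε is unchanged.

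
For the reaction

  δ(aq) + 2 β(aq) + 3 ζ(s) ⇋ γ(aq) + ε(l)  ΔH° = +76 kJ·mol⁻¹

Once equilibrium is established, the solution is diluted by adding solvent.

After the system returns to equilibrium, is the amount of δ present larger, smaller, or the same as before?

Dilution lowers every aqueous concentration by the same factor. Δn_aq = 1 − 3 = -2, so the system shifts toward the side with more dissolved moles — to the left.
The net shift is to the left. δ is a reactant, so its amount increases.

increases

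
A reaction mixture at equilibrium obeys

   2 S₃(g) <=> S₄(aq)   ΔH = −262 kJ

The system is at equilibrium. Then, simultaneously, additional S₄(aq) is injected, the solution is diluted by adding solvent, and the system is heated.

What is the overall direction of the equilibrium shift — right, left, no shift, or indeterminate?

Adding S₄ (aq), a product, drives the reaction to the left.
Dilution lowers every aqueous concentration by the same factor. Δn_aq = 1 − 0 = +1, so the system shifts toward the side with more dissolved moles — to the right.
The forward reaction is exothermic. Raising T favours the endothermic direction — shift to the left.
The individual effects push in opposite directions; without quantitative information the net direction cannot be determined.

cannot be determined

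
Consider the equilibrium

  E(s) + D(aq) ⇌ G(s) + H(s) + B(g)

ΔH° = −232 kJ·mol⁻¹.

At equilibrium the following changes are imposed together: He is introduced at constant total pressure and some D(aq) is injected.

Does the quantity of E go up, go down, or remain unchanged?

Adding inert gas at constant total pressure expands the volume and lowers every reacting partial pressure. With Δn_gas = 1 − 0 = +1, Q moves away from K toward the side with fewer gas moles, so the system shifts toward the side with more gas moles — to the right.
Adding D (aq), a reactant, drives the reaction to the right.
The net shift is to the right. E is a reactant, so its amount decreases.

decreases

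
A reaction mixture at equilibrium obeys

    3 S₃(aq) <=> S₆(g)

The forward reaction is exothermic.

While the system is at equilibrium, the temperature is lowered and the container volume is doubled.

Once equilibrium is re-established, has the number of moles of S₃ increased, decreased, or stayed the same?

decreases

The forward reaction is exothermic. Lowering T favours the exothermic direction — shift to the right.
Gas moles: reactants 0, products 1 (Δn_gas = +1). Expansion shifts the system toward the side with more moles of gas — to the right.
The net shift is to the right. S₃ is a reactant, so its amount decreases.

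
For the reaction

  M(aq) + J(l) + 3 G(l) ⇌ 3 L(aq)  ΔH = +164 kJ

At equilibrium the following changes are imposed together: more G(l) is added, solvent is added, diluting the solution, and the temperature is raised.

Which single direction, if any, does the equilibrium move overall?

G is a pure liquid; its activity is 1 regardless of amount, so Q is unaffected — no shift from this change.
Dilution lowers every aqueous concentration by the same factor. Δn_aq = 3 − 1 = +2, so the system shifts toward the side with more dissolved moles — to the right.
The forward reaction is endothermic. Raising T favours the endothermic direction — shift to the right.
Only the nonzero effect(s) matter; the net shift is to the right.

right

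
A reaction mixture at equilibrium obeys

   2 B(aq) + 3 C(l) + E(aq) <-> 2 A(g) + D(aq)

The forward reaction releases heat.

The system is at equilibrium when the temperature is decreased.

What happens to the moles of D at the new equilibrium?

increases

The forward reaction is exothermic. Lowering T favours the exothermic direction — shift to the right.
The net shift is to the right. D is a product, so its amount increases.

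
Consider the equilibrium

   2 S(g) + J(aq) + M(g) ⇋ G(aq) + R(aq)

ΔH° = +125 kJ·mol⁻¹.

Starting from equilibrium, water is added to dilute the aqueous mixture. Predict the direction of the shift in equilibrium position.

Dilution lowers every aqueous concentration by the same factor. Δn_aq = 2 − 1 = +1, so the system shifts toward the side with more dissolved moles — to the right.

right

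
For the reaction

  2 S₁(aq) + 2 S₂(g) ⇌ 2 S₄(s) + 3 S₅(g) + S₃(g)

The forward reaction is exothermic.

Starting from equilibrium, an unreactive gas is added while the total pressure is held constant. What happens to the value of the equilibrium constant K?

unchanged

The equilibrium constant depends only on temperature. This perturbation may move the position of equilibrium, but since T is unchanged, K itself is unchanged.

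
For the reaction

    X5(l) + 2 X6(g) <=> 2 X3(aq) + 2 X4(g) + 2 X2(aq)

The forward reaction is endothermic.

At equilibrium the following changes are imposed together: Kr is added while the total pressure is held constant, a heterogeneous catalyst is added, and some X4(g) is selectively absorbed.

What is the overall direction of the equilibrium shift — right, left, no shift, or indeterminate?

right

Adding inert gas at constant total pressure expands the volume, scaling every reacting partial pressure by the same factor. Δn_gas = 2 − 2 = 0, so Q is unchanged — no shift.
A catalyst speeds both forward and reverse rates equally; it changes neither Q nor K — no shift from this change.
Removing X4 (g), a product, drives the reaction to the right.
Only the nonzero effect(s) matter; the net shift is to the right.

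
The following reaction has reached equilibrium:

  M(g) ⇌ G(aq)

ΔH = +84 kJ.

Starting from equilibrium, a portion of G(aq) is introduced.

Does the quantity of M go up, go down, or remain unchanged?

increases

Adding G (aq), a product, drives the reaction to the left.
The net shift is to the left. M is a reactant, so its amount increases.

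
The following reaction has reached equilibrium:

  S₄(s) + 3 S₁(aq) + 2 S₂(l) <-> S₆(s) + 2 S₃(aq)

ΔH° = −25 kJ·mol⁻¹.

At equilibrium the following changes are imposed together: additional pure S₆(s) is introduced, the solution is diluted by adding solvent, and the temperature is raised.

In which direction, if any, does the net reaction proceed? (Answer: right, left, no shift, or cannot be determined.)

left

S₆ is a pure solid; its activity is 1 regardless of amount, so Q is unaffected — no shift from this change.
Dilution lowers every aqueous concentration by the same factor. Δn_aq = 2 − 3 = -1, so the system shifts toward the side with more dissolved moles — to the left.
The forward reaction is exothermic. Raising T favours the endothermic direction — shift to the left.
Only the nonzero effect(s) matter; the net shift is to the left.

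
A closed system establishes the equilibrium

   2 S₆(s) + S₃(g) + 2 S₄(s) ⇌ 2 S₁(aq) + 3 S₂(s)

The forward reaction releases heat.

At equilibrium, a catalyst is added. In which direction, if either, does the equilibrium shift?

no shift

A catalyst speeds both forward and reverse rates equally; it changes neither Q nor K — no shift from this change.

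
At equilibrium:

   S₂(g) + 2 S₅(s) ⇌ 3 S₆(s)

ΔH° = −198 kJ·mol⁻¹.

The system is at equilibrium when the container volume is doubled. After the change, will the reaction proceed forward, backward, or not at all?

left

Gas moles: reactants 1, products 0 (Δn_gas = -1). Expansion shifts the system toward the side with more moles of gas — to the left.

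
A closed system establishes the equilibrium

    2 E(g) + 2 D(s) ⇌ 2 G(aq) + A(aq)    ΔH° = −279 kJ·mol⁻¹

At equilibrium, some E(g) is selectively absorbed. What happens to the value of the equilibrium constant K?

unchanged

The equilibrium constant depends only on temperature. This perturbation may move the position of equilibrium, but since T is unchanged, K itself is unchanged.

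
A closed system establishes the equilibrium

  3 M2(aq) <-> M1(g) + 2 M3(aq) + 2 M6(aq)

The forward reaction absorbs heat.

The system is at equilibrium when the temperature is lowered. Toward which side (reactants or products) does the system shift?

The forward reaction is endothermic. Lowering T favours the exothermic direction — shift to the left.

left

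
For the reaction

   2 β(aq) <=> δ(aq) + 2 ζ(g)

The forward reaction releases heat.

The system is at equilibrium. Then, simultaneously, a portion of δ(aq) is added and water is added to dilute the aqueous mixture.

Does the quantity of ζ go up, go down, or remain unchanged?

decreases

Adding δ (aq), a product, drives the reaction to the left.
Dilution lowers every aqueous concentration by the same factor. Δn_aq = 1 − 2 = -1, so the system shifts toward the side with more dissolved moles — to the left.
The net shift is to the left. ζ is a product, so its amount decreases.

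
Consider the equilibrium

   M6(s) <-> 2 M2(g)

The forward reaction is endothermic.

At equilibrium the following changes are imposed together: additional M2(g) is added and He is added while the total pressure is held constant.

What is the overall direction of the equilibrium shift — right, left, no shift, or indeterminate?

Adding M2 (g), a product, drives the reaction to the left.
Adding inert gas at constant total pressure expands the volume and lowers every reacting partial pressure. With Δn_gas = 2 − 0 = +2, Q moves away from K toward the side with fewer gas moles, so the system shifts toward the side with more gas moles — to the right.
The individual effects push in opposite directions; without quantitative information the net direction cannot be determined.

cannot be determined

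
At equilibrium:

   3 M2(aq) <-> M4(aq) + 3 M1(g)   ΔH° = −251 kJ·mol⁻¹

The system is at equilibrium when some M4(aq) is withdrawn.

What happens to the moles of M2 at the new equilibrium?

decreases

Removing M4 (aq), a product, drives the reaction to the right.
The net shift is to the right. M2 is a reactant, so its amount decreases.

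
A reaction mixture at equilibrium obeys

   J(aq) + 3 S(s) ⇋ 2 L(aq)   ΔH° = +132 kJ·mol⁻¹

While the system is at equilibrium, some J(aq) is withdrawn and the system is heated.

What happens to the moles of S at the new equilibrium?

cannot be determined

Removing J (aq), a reactant, drives the reaction to the left.
The forward reaction is endothermic. Raising T favours the endothermic direction — shift to the right.
The two effects oppose each other, so the net shift — and hence the change in S — cannot be determined from the given information.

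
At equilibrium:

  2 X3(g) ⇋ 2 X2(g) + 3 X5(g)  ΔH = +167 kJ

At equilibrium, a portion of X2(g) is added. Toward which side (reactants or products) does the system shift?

Adding X2 (g), a product, drives the reaction to the left.

left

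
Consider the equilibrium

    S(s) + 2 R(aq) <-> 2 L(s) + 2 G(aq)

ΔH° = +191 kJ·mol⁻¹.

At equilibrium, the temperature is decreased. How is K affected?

K depends on temperature via the van 't Hoff relation. The forward reaction is endothermic, so lowering T decreases K.

decreases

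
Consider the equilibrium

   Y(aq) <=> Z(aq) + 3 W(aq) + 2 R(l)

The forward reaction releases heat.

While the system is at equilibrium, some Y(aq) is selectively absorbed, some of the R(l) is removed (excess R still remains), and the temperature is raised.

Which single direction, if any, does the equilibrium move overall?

Removing Y (aq), a reactant, drives the reaction to the left.
R is a pure liquid; its activity is 1 regardless of amount, so Q is unaffected — no shift from this change.
The forward reaction is exothermic. Raising T favours the endothermic direction — shift to the left.
Only the nonzero effect(s) matter; the net shift is to the left.

left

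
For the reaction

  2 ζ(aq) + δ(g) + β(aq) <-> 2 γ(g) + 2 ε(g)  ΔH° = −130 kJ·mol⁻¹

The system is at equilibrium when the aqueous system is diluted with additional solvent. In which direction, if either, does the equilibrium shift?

Dilution lowers every aqueous concentration by the same factor. Δn_aq = 0 − 3 = -3, so the system shifts toward the side with more dissolved moles — to the left.

left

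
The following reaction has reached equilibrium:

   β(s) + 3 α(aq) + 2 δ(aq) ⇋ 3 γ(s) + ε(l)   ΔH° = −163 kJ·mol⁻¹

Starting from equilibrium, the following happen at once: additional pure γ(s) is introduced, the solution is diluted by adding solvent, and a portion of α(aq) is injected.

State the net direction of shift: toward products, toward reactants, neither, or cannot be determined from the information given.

cannot be determined

γ is a pure solid; its activity is 1 regardless of amount, so Q is unaffected — no shift from this change.
Dilution lowers every aqueous concentration by the same factor. Δn_aq = 0 − 5 = -5, so the system shifts toward the side with more dissolved moles — to the left.
Adding α (aq), a reactant, drives the reaction to the right.
The individual effects push in opposite directions; without quantitative information the net direction cannot be determined.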